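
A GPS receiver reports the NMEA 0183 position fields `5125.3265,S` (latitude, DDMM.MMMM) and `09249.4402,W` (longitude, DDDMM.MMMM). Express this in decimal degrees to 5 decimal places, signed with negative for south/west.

Lat: split at 2 digits → 51° and 25.3265′; 51 + 25.3265/60 = 51.422108
S → negative
Longitude: split at 3 digits → 092° and 49.4402′; 92 + 49.4402/60 = 92.824003
hemisphere W, so the sign is −

-51.42211, -92.82400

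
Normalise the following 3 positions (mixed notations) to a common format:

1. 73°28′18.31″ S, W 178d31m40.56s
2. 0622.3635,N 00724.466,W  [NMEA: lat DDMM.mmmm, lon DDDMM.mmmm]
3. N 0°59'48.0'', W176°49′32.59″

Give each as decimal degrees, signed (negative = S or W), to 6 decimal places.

1. -73.471753, -178.527933
2. 6.372725, -7.407767
3. 0.996667, -176.825719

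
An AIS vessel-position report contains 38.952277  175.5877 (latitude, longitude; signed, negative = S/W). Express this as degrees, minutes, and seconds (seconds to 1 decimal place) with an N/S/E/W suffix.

φ: 0.952277° → 57.13662′; 0.13662 × 60 = 8.197″
Longitude: 0.587700° → 35.26200′; 0.26200 × 60 = 15.720″

38°57′8.2″ N, 175°35′15.7″ E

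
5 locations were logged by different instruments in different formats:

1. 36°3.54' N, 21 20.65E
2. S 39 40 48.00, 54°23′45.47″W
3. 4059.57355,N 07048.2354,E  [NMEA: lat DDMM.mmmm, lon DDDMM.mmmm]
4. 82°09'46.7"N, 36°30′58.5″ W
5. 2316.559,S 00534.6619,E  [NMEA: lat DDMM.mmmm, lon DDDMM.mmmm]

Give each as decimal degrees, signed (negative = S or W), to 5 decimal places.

Point 1:
  Lat: 36 + 3.54/60 = 36.059000
  N ⇒ keep positive
  Longitude: 21 + 20.65/60 = 21.344167
  E → positive
Point 2:
  Latitude: 40′ + 48″ = 40.80000′; 39 + 40.80000/60 = 39.680000
  hemisphere S, so the sign is −
  Lon: 23′ + 45.47″ = 23.75783′; 54 + 23.75783/60 = 54.395964
  hemisphere W, so the sign is −
Point 3:
  φ: split at 2 digits → 40° and 59.57355′; 40 + 59.57355/60 = 40.992893
  N ⇒ keep positive
  Longitude: split at 3 digits → 070° and 48.2354′; 70 + 48.2354/60 = 70.803923
  E → positive
Point 4:
  Lat: 9′ + 46.7″ = 9.77833′; 82 + 9.77833/60 = 82.162972
  N → positive
  Longitude: 36° + 30/60 + 58.5/3600 = 36 + 0.500000 + 0.016250 = 36.516250
  W → negative
Point 5:
  Lat: degrees = first 2 digits = 23, minutes = 16.559; 23 + 16.559/60 = 23.275983
  hemisphere S, so the sign is −
  Lon: degrees = first 3 digits = 5, minutes = 34.6619; 5 + 34.6619/60 = 5.577698
  E ⇒ keep positive

1. 36.05900, 21.34417
2. -39.68000, -54.39596
3. 40.99289, 70.80392
4. 82.16297, -36.51625
5. -23.27598, 5.57770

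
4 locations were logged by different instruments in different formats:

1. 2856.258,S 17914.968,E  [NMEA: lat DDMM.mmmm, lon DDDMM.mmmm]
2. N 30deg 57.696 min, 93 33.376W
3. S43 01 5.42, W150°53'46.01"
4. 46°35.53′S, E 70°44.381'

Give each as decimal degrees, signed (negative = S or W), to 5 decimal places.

1. -28.93763, 179.24947
2. 30.96160, -93.55627
3. -43.01817, -150.89611
4. -46.59217, 70.73968

Point 1:
  Latitude: split at 2 digits → 28° and 56.258′; 28 + 56.258/60 = 28.937633
  hemisphere S, so the sign is −
  λ: degrees = first 3 digits = 179, minutes = 14.968; 179 + 14.968/60 = 179.249467
  E → positive
Point 2:
  Lat: 57.696′ = 0.961600°; total 30.961600
  N ⇒ keep positive
  Longitude: 93 + 33.376/60 = 93.556267
  hemisphere W, so the sign is −
Point 3:
  φ: 1′ + 5.42″ = 1.09033′; 43 + 1.09033/60 = 43.018172
  S → negative
  Longitude: 53′ + 46.01″ = 53.76683′; 150 + 53.76683/60 = 150.896114
  W ⇒ negate
Point 4:
  Lat: 35.53′ = 0.592167°; total 46.592167
  S → negative
  Longitude: 70 + 44.381/60 = 70.739683
  E → positive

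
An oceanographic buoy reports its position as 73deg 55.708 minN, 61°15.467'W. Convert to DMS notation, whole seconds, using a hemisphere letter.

Lat: 55.70800′ → 55′ and 0.70800 × 60 = 42.48″
Lon: 15.46700′ → 15′ and 0.46700 × 60 = 28.02″

73°55′42″ N, 61°15′28″ W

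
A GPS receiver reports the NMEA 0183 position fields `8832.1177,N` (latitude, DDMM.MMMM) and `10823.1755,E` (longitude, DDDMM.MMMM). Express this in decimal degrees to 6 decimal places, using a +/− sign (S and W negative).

88.535295, 108.386258

φ: split at 2 digits → 88° and 32.1177′; 88 + 32.1177/60 = 88.5352950
N → positive
Longitude: degrees = first 3 digits = 108, minutes = 23.1755; 108 + 23.1755/60 = 108.3862583
E → positive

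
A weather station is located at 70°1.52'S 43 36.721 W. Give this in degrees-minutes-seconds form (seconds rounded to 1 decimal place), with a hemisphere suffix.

Latitude: 1.52000′ → 1′ and 0.52000 × 60 = 31.200″
Longitude: 36.72100′ → 36′ and 0.72100 × 60 = 43.260″

70°01′31.2″ S, 43°36′43.3″ W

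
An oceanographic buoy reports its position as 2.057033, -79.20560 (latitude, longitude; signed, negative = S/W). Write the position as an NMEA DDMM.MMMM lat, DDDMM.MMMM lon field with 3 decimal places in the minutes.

0203.422,N / 07912.336,W

Latitude: minutes = (2.057033 − 2) × 60 = 3.42198
Longitude is negative → W; |value| = 79.205600
Lon: fractional part 0.205600 → 12.33600 minutes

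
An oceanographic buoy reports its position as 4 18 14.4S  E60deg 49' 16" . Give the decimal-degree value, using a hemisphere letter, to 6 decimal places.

4.304000° S, 60.821111° E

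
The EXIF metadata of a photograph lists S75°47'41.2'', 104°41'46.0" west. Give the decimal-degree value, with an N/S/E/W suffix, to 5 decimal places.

φ: 75 + 47/60 + 41.2/3600 = 75.794778
Lon: 41′ + 46″ = 41.76667′; 104 + 41.76667/60 = 104.696111

75.79478° S, 104.69611° W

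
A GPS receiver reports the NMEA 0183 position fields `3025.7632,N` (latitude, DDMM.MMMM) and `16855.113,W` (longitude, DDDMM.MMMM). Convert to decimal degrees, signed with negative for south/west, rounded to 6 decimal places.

φ: degrees = first 2 digits = 30, minutes = 25.7632; 30 + 25.7632/60 = 30.4293867
N ⇒ keep positive
Lon: split at 3 digits → 168° and 55.113′; 168 + 55.113/60 = 168.9185500
hemisphere W, so the sign is −

30.429387, -168.918550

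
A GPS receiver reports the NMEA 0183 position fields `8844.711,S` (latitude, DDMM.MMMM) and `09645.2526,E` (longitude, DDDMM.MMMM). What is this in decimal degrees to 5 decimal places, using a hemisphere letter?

φ: degrees = first 2 digits = 88, minutes = 44.711; 88 + 44.711/60 = 88.745183
Lon: degrees = first 3 digits = 96, minutes = 45.2526; 96 + 45.2526/60 = 96.754210

88.74518° S, 96.75421° E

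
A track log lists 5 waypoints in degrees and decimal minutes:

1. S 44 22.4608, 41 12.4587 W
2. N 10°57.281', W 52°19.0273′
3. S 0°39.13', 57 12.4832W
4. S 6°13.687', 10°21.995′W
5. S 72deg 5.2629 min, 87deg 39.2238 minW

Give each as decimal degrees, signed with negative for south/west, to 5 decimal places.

Point 1:
  φ: 22.4608′ = 0.374347°; total 44.374347
  S ⇒ negate
  Longitude: 41 + 12.4587/60 = 41.207645
  W ⇒ negate
Point 2:
  Lat: 10 + 57.281/60 = 10.954683
  N ⇒ keep positive
  Lon: 52 + 19.0273/60 = 52.317122
  W ⇒ negate
Point 3:
  φ: 0 + 39.13/60 = 0.652167
  hemisphere S, so the sign is −
  Longitude: 12.4832′ = 0.208053°; total 57.208053
  hemisphere W, so the sign is −
Point 4:
  Latitude: 6 + 13.687/60 = 6.228117
  hemisphere S, so the sign is −
  λ: 21.995′ = 0.366583°; total 10.366583
  W ⇒ negate
Point 5:
  Latitude: 72 + 5.2629/60 = 72.087715
  S → negative
  Longitude: 87 + 39.2238/60 = 87.653730
  W ⇒ negate

1. -44.37435, -41.20765
2. 10.95468, -52.31712
3. -0.65217, -57.20805
4. -6.22812, -10.36658
5. -72.08772, -87.65373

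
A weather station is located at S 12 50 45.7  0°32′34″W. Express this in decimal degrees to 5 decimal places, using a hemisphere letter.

Latitude: 12° + 50/60 + 45.7/3600 = 12 + 0.833333 + 0.012694 = 12.846028
Longitude: 0 + 32/60 + 34/3600 = 0.542778

12.84603° S, 0.54278° W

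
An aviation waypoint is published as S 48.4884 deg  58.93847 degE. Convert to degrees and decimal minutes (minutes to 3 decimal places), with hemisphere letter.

48° 29.304′ S, 58° 56.308′ E

Lat: fractional part 0.488400 → 29.30400 minutes
Longitude: fractional part 0.938470 → 56.30820 minutes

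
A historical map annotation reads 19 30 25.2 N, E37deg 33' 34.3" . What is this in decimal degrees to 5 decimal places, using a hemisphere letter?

Latitude: 19° + 30/60 + 25.2/3600 = 19 + 0.500000 + 0.007000 = 19.507000
Lon: 37 + 33/60 + 34.3/3600 = 37.559528

19.50700° N, 37.55953° E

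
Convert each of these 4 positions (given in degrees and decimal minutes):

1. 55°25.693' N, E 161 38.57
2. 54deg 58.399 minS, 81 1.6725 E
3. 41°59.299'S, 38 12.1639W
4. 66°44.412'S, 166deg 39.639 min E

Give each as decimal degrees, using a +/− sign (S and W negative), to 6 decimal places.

1. 55.428217, 161.642833
2. -54.973317, 81.027875
3. -41.988317, -38.202732
4. -66.740200, 166.660650

Point 1:
  Lat: 55 + 25.693/60 = 55.4282167
  N ⇒ keep positive
  Longitude: 161 + 38.57/60 = 161.6428333
  E ⇒ keep positive
Point 2:
  Latitude: 54 + 58.399/60 = 54.9733167
  S ⇒ negate
  Lon: 81 + 1.6725/60 = 81.0278750
  E ⇒ keep positive
Point 3:
  Latitude: 59.299′ = 0.988317°; total 41.9883167
  S → negative
  Longitude: 12.1639′ = 0.202732°; total 38.2027317
  W ⇒ negate
Point 4:
  Latitude: 44.412′ = 0.740200°; total 66.7402000
  S ⇒ negate
  λ: 39.639′ = 0.660650°; total 166.6606500
  E → positive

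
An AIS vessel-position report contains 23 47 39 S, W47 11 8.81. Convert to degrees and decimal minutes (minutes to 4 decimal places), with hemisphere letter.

23° 47.6500′ S, 47° 11.1468′ W

Lat: seconds/60 = 0.65000; minutes = 47 + 0.65000 = 47.650000
Lon: seconds/60 = 0.14683; minutes = 11 + 0.14683 = 11.146833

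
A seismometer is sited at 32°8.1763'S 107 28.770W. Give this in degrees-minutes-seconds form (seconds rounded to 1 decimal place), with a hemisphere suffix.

Lat: 8.17630′ → 8′ and 0.17630 × 60 = 10.578″
Longitude: fractional minutes 0.77000 × 60 = 46.200″

32°08′10.6″ S, 107°28′46.2″ W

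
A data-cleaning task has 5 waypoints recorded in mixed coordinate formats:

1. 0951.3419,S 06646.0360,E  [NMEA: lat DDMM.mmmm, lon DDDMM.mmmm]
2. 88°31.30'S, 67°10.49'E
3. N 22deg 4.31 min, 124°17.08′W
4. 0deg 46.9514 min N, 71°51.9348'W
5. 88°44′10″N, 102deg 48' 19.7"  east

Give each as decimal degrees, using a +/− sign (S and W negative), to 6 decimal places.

1. -9.855698, 66.767267
2. -88.521667, 67.174833
3. 22.071833, -124.284667
4. 0.782523, -71.865580
5. 88.736111, 102.805472

Point 1:
  φ: degrees = first 2 digits = 9, minutes = 51.3419; 9 + 51.3419/60 = 9.8556983
  hemisphere S, so the sign is −
  Lon: degrees = first 3 digits = 66, minutes = 46.036; 66 + 46.036/60 = 66.7672667
  E ⇒ keep positive
Point 2:
  φ: 31.3′ = 0.521667°; total 88.5216667
  S ⇒ negate
  λ: 10.49′ = 0.174833°; total 67.1748333
  E ⇒ keep positive
Point 3:
  Latitude: 22 + 4.31/60 = 22.0718333
  N ⇒ keep positive
  λ: 124 + 17.08/60 = 124.2846667
  hemisphere W, so the sign is −
Point 4:
  Latitude: 0 + 46.9514/60 = 0.7825233
  N → positive
  λ: 51.9348′ = 0.865580°; total 71.8655800
  W → negative
Point 5:
  Latitude: 88 + 44/60 + 10/3600 = 88.7361111
  N → positive
  Lon: 102° + 48/60 + 19.7/3600 = 102 + 0.800000 + 0.005472 = 102.8054722
  E → positive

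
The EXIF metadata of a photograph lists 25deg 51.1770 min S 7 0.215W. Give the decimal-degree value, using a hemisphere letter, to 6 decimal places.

25.852950° S, 7.003583° W

Lat: 25 + 51.177/60 = 25.8529500
Lon: 0.215′ = 0.003583°; total 7.0035833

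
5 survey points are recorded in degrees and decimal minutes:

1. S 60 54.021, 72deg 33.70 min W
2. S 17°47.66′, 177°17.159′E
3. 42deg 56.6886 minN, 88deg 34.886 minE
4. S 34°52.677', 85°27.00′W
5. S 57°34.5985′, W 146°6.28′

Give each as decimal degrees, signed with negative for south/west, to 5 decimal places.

Point 1:
  φ: 60 + 54.021/60 = 60.900350
  S → negative
  λ: 33.7′ = 0.561667°; total 72.561667
  hemisphere W, so the sign is −
Point 2:
  Latitude: 47.66′ = 0.794333°; total 17.794333
  S ⇒ negate
  Longitude: 17.159′ = 0.285983°; total 177.285983
  E ⇒ keep positive
Point 3:
  Latitude: 42 + 56.6886/60 = 42.944810
  N → positive
  Longitude: 88 + 34.886/60 = 88.581433
  E → positive
Point 4:
  Latitude: 52.677′ = 0.877950°; total 34.877950
  hemisphere S, so the sign is −
  Lon: 85 + 27/60 = 85.450000
  W → negative
Point 5:
  Latitude: 34.5985′ = 0.576642°; total 57.576642
  S → negative
  Lon: 6.28′ = 0.104667°; total 146.104667
  W → negative

1. -60.90035, -72.56167
2. -17.79433, 177.28598
3. 42.94481, 88.58143
4. -34.87795, -85.45000
5. -57.57664, -146.10467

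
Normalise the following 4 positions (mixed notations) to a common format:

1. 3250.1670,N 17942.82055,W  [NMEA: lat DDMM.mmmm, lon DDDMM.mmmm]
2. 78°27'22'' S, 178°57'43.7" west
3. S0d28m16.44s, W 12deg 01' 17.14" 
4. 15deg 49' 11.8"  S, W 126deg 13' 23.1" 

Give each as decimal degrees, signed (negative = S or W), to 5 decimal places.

1. 32.83612, -179.71368
2. -78.45611, -178.96214
3. -0.47123, -12.02143
4. -15.81994, -126.22308

Point 1:
  Latitude: degrees = first 2 digits = 32, minutes = 50.167; 32 + 50.167/60 = 32.836117
  N ⇒ keep positive
  λ: degrees = first 3 digits = 179, minutes = 42.82055; 179 + 42.82055/60 = 179.713676
  W ⇒ negate
Point 2:
  Lat: 78 + 27/60 + 22/3600 = 78.456111
  S → negative
  Longitude: 178 + 57/60 + 43.7/3600 = 178.962139
  hemisphere W, so the sign is −
Point 3:
  Lat: 0 + 28/60 + 16.44/3600 = 0.471233
  S → negative
  Longitude: 12° + 1/60 + 17.14/3600 = 12 + 0.016667 + 0.004761 = 12.021428
  hemisphere W, so the sign is −
Point 4:
  φ: 49′ + 11.8″ = 49.19667′; 15 + 49.19667/60 = 15.819944
  S ⇒ negate
  Lon: 126 + 13/60 + 23.1/3600 = 126.223083
  W → negative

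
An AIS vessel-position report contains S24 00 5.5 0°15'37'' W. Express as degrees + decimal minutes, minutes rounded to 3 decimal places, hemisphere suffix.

24° 0.092′ S, 0° 15.617′ W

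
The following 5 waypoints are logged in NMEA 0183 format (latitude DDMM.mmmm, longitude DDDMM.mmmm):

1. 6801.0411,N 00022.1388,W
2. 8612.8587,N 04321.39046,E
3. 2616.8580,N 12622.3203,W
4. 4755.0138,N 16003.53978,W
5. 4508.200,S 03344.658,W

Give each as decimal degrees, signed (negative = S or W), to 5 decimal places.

Point 1:
  Lat: degrees = first 2 digits = 68, minutes = 1.0411; 68 + 1.0411/60 = 68.017352
  N ⇒ keep positive
  λ: degrees = first 3 digits = 0, minutes = 22.1388; 0 + 22.1388/60 = 0.368980
  hemisphere W, so the sign is −
Point 2:
  φ: split at 2 digits → 86° and 12.8587′; 86 + 12.8587/60 = 86.214312
  N → positive
  Lon: degrees = first 3 digits = 43, minutes = 21.39046; 43 + 21.39046/60 = 43.356508
  E → positive
Point 3:
  Lat: degrees = first 2 digits = 26, minutes = 16.858; 26 + 16.858/60 = 26.280967
  N ⇒ keep positive
  Longitude: split at 3 digits → 126° and 22.3203′; 126 + 22.3203/60 = 126.372005
  hemisphere W, so the sign is −
Point 4:
  Lat: split at 2 digits → 47° and 55.0138′; 47 + 55.0138/60 = 47.916897
  N → positive
  λ: degrees = first 3 digits = 160, minutes = 3.53978; 160 + 3.53978/60 = 160.058996
  W ⇒ negate
Point 5:
  Lat: degrees = first 2 digits = 45, minutes = 8.2; 45 + 8.2/60 = 45.136667
  S ⇒ negate
  λ: degrees = first 3 digits = 33, minutes = 44.658; 33 + 44.658/60 = 33.744300
  W → negative

1. 68.01735, -0.36898
2. 86.21431, 43.35651
3. 26.28097, -126.37201
4. 47.91690, -160.05900
5. -45.13667, -33.74430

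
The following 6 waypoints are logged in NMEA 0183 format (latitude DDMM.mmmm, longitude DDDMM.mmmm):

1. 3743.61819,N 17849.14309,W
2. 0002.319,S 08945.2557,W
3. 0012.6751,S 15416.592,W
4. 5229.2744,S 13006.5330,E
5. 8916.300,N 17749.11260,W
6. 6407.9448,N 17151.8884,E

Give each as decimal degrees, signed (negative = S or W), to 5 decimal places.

Point 1:
  Latitude: degrees = first 2 digits = 37, minutes = 43.61819; 37 + 43.61819/60 = 37.726970
  N → positive
  Longitude: split at 3 digits → 178° and 49.14309′; 178 + 49.14309/60 = 178.819052
  W ⇒ negate
Point 2:
  Lat: degrees = first 2 digits = 0, minutes = 2.319; 0 + 2.319/60 = 0.038650
  S → negative
  Longitude: split at 3 digits → 089° and 45.2557′; 89 + 45.2557/60 = 89.754262
  W → negative
Point 3:
  Latitude: split at 2 digits → 00° and 12.6751′; 0 + 12.6751/60 = 0.211252
  S ⇒ negate
  Lon: degrees = first 3 digits = 154, minutes = 16.592; 154 + 16.592/60 = 154.276533
  hemisphere W, so the sign is −
Point 4:
  Lat: split at 2 digits → 52° and 29.2744′; 52 + 29.2744/60 = 52.487907
  hemisphere S, so the sign is −
  Longitude: split at 3 digits → 130° and 6.533′; 130 + 6.533/60 = 130.108883
  E → positive
Point 5:
  Lat: split at 2 digits → 89° and 16.3′; 89 + 16.3/60 = 89.271667
  N ⇒ keep positive
  λ: degrees = first 3 digits = 177, minutes = 49.1126; 177 + 49.1126/60 = 177.818543
  W ⇒ negate
Point 6:
  Latitude: split at 2 digits → 64° and 7.9448′; 64 + 7.9448/60 = 64.132413
  N → positive
  Longitude: split at 3 digits → 171° and 51.8884′; 171 + 51.8884/60 = 171.864807
  E → positive

1. 37.72697, -178.81905
2. -0.03865, -89.75426
3. -0.21125, -154.27653
4. -52.48791, 130.10888
5. 89.27167, -177.81854
6. 64.13241, 171.86481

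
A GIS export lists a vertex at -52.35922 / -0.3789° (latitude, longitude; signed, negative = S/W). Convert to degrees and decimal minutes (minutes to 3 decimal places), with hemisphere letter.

52° 21.553′ S, 0° 22.734′ W

Latitude is negative → S; |value| = 52.359220
Latitude: fractional part 0.359220 → 21.55320 minutes
Longitude is negative → W; |value| = 0.378900
Lon: minutes = (0.378900 − 0) × 60 = 22.73400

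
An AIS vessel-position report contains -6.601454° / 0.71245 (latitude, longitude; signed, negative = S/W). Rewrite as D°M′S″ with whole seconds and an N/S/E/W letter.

Latitude is negative → S; |value| = 6.601454
Lat: 0.601454° → 36.08724′; 0.08724 × 60 = 5.23″
Longitude: 0.712450° → 42.74700′; 0.74700 × 60 = 44.82″

6°36′5″ S, 0°42′45″ E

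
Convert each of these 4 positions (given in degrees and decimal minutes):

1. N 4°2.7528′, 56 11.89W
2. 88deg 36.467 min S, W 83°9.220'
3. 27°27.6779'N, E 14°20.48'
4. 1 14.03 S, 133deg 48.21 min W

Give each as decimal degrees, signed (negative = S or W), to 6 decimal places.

Point 1:
  φ: 4 + 2.7528/60 = 4.0458800
  N → positive
  Lon: 56 + 11.89/60 = 56.1981667
  hemisphere W, so the sign is −
Point 2:
  Latitude: 36.467′ = 0.607783°; total 88.6077833
  hemisphere S, so the sign is −
  Longitude: 83 + 9.22/60 = 83.1536667
  W ⇒ negate
Point 3:
  Latitude: 27.6779′ = 0.461298°; total 27.4612983
  N → positive
  Lon: 14 + 20.48/60 = 14.3413333
  E → positive
Point 4:
  Lat: 14.03′ = 0.233833°; total 1.2338333
  S → negative
  λ: 48.21′ = 0.803500°; total 133.8035000
  W → negative

1. 4.045880, -56.198167
2. -88.607783, -83.153667
3. 27.461298, 14.341333
4. -1.233833, -133.803500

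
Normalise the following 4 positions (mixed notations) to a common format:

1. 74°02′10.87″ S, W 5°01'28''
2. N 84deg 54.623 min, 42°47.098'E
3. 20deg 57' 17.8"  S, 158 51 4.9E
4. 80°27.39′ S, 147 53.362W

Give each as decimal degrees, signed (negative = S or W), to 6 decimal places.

1. -74.036353, -5.024444
2. 84.910383, 42.784967
3. -20.954944, 158.851361
4. -80.456500, -147.889367

Point 1:
  Latitude: 74° + 2/60 + 10.87/3600 = 74 + 0.033333 + 0.003019 = 74.0363528
  S ⇒ negate
  Lon: 5° + 1/60 + 28/3600 = 5 + 0.016667 + 0.007778 = 5.0244444
  W ⇒ negate
Point 2:
  φ: 54.623′ = 0.910383°; total 84.9103833
  N → positive
  Longitude: 42 + 47.098/60 = 42.7849667
  E ⇒ keep positive
Point 3:
  φ: 20° + 57/60 + 17.8/3600 = 20 + 0.950000 + 0.004944 = 20.9549444
  S → negative
  Longitude: 158° + 51/60 + 4.9/3600 = 158 + 0.850000 + 0.001361 = 158.8513611
  E ⇒ keep positive
Point 4:
  Lat: 80 + 27.39/60 = 80.4565000
  hemisphere S, so the sign is −
  Lon: 147 + 53.362/60 = 147.8893667
  W ⇒ negate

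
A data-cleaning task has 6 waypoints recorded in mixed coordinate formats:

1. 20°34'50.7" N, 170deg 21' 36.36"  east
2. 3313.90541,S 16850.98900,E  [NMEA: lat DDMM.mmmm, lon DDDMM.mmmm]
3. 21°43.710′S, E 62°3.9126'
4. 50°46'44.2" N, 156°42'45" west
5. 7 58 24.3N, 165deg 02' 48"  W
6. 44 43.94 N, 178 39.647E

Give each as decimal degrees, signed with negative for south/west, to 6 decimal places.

1. 20.580750, 170.360100
2. -33.231757, 168.849817
3. -21.728500, 62.065210
4. 50.778944, -156.712500
5. 7.973417, -165.046667
6. 44.732333, 178.660783

Point 1:
  Lat: 34′ + 50.7″ = 34.84500′; 20 + 34.84500/60 = 20.5807500
  N → positive
  Longitude: 21′ + 36.36″ = 21.60600′; 170 + 21.60600/60 = 170.3601000
  E → positive
Point 2:
  Latitude: split at 2 digits → 33° and 13.90541′; 33 + 13.90541/60 = 33.2317568
  S → negative
  Lon: degrees = first 3 digits = 168, minutes = 50.989; 168 + 50.989/60 = 168.8498167
  E → positive
Point 3:
  φ: 21 + 43.71/60 = 21.7285000
  hemisphere S, so the sign is −
  Lon: 3.9126′ = 0.065210°; total 62.0652100
  E → positive
Point 4:
  Lat: 50° + 46/60 + 44.2/3600 = 50 + 0.766667 + 0.012278 = 50.7789444
  N → positive
  Lon: 156 + 42/60 + 45/3600 = 156.7125000
  hemisphere W, so the sign is −
Point 5:
  φ: 7° + 58/60 + 24.3/3600 = 7 + 0.966667 + 0.006750 = 7.9734167
  N → positive
  λ: 2′ + 48″ = 2.80000′; 165 + 2.80000/60 = 165.0466667
  W ⇒ negate
Point 6:
  φ: 43.94′ = 0.732333°; total 44.7323333
  N ⇒ keep positive
  λ: 178 + 39.647/60 = 178.6607833
  E ⇒ keep positive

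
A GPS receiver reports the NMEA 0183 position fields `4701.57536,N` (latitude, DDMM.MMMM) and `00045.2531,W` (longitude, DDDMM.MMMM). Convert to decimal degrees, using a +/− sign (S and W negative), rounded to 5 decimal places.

Lat: split at 2 digits → 47° and 1.57536′; 47 + 1.57536/60 = 47.026256
N → positive
Longitude: split at 3 digits → 000° and 45.2531′; 0 + 45.2531/60 = 0.754218
W ⇒ negate

47.02626, -0.75422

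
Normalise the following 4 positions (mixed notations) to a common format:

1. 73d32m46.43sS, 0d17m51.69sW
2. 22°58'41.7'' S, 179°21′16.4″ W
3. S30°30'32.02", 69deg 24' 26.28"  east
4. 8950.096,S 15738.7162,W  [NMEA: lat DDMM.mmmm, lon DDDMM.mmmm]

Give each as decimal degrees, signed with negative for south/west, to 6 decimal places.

Point 1:
  Lat: 32′ + 46.43″ = 32.77383′; 73 + 32.77383/60 = 73.5462306
  S ⇒ negate
  λ: 0 + 17/60 + 51.69/3600 = 0.2976917
  hemisphere W, so the sign is −
Point 2:
  Lat: 58′ + 41.7″ = 58.69500′; 22 + 58.69500/60 = 22.9782500
  S → negative
  Lon: 179° + 21/60 + 16.4/3600 = 179 + 0.350000 + 0.004556 = 179.3545556
  W ⇒ negate
Point 3:
  φ: 30 + 30/60 + 32.02/3600 = 30.5088944
  S → negative
  Lon: 69 + 24/60 + 26.28/3600 = 69.4073000
  E → positive
Point 4:
  φ: degrees = first 2 digits = 89, minutes = 50.096; 89 + 50.096/60 = 89.8349333
  hemisphere S, so the sign is −
  Lon: degrees = first 3 digits = 157, minutes = 38.7162; 157 + 38.7162/60 = 157.6452700
  hemisphere W, so the sign is −

1. -73.546231, -0.297692
2. -22.978250, -179.354556
3. -30.508894, 69.407300
4. -89.834933, -157.645270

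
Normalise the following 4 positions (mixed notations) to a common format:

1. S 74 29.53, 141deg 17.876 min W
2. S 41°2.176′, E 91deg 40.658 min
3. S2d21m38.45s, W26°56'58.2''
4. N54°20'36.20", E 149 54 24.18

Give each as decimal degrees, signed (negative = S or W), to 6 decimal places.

1. -74.492167, -141.297933
2. -41.036267, 91.677633
3. -2.360681, -26.949500
4. 54.343389, 149.906717

Point 1:
  φ: 74 + 29.53/60 = 74.4921667
  S ⇒ negate
  λ: 141 + 17.876/60 = 141.2979333
  hemisphere W, so the sign is −
Point 2:
  Latitude: 41 + 2.176/60 = 41.0362667
  S ⇒ negate
  Longitude: 91 + 40.658/60 = 91.6776333
  E ⇒ keep positive
Point 3:
  Latitude: 2 + 21/60 + 38.45/3600 = 2.3606806
  S → negative
  Longitude: 26° + 56/60 + 58.2/3600 = 26 + 0.933333 + 0.016167 = 26.9495000
  W → negative
Point 4:
  Lat: 54° + 20/60 + 36.2/3600 = 54 + 0.333333 + 0.010056 = 54.3433889
  N → positive
  Lon: 54′ + 24.18″ = 54.40300′; 149 + 54.40300/60 = 149.9067167
  E → positive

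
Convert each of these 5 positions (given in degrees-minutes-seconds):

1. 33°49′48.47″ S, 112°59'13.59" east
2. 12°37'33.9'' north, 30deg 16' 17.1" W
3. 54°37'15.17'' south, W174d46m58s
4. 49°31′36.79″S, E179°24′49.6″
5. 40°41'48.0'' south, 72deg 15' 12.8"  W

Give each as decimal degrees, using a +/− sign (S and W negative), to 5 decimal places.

1. -33.83013, 112.98711
2. 12.62608, -30.27142
3. -54.62088, -174.78278
4. -49.52689, 179.41378
5. -40.69667, -72.25356

Point 1:
  Lat: 49′ + 48.47″ = 49.80783′; 33 + 49.80783/60 = 33.830131
  S → negative
  λ: 112° + 59/60 + 13.59/3600 = 112 + 0.983333 + 0.003775 = 112.987108
  E ⇒ keep positive
Point 2:
  Lat: 12 + 37/60 + 33.9/3600 = 12.626083
  N → positive
  λ: 30° + 16/60 + 17.1/3600 = 30 + 0.266667 + 0.004750 = 30.271417
  hemisphere W, so the sign is −
Point 3:
  Lat: 54° + 37/60 + 15.17/3600 = 54 + 0.616667 + 0.004214 = 54.620881
  S → negative
  Lon: 174° + 46/60 + 58/3600 = 174 + 0.766667 + 0.016111 = 174.782778
  hemisphere W, so the sign is −
Point 4:
  Lat: 31′ + 36.79″ = 31.61317′; 49 + 31.61317/60 = 49.526886
  S ⇒ negate
  Lon: 24′ + 49.6″ = 24.82667′; 179 + 24.82667/60 = 179.413778
  E → positive
Point 5:
  φ: 40° + 41/60 + 48/3600 = 40 + 0.683333 + 0.013333 = 40.696667
  S → negative
  λ: 15′ + 12.8″ = 15.21333′; 72 + 15.21333/60 = 72.253556
  hemisphere W, so the sign is −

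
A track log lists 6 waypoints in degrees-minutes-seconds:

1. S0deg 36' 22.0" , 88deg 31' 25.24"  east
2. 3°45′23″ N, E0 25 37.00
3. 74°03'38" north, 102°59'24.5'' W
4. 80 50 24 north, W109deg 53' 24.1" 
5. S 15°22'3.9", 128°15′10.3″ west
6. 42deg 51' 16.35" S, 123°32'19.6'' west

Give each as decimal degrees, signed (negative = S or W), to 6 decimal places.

Point 1:
  Latitude: 0 + 36/60 + 22/3600 = 0.6061111
  S → negative
  λ: 88 + 31/60 + 25.24/3600 = 88.5236778
  E → positive
Point 2:
  φ: 3 + 45/60 + 23/3600 = 3.7563889
  N ⇒ keep positive
  λ: 0° + 25/60 + 37/3600 = 0 + 0.416667 + 0.010278 = 0.4269444
  E ⇒ keep positive
Point 3:
  Lat: 74 + 3/60 + 38/3600 = 74.0605556
  N → positive
  Longitude: 59′ + 24.5″ = 59.40833′; 102 + 59.40833/60 = 102.9901389
  W → negative
Point 4:
  φ: 80° + 50/60 + 24/3600 = 80 + 0.833333 + 0.006667 = 80.8400000
  N ⇒ keep positive
  Lon: 109° + 53/60 + 24.1/3600 = 109 + 0.883333 + 0.006694 = 109.8900278
  W → negative
Point 5:
  Latitude: 15 + 22/60 + 3.9/3600 = 15.3677500
  S ⇒ negate
  λ: 15′ + 10.3″ = 15.17167′; 128 + 15.17167/60 = 128.2528611
  W ⇒ negate
Point 6:
  φ: 42° + 51/60 + 16.35/3600 = 42 + 0.850000 + 0.004542 = 42.8545417
  hemisphere S, so the sign is −
  λ: 32′ + 19.6″ = 32.32667′; 123 + 32.32667/60 = 123.5387778
  W → negative

1. -0.606111, 88.523678
2. 3.756389, 0.426944
3. 74.060556, -102.990139
4. 80.840000, -109.890028
5. -15.367750, -128.252861
6. -42.854542, -123.538778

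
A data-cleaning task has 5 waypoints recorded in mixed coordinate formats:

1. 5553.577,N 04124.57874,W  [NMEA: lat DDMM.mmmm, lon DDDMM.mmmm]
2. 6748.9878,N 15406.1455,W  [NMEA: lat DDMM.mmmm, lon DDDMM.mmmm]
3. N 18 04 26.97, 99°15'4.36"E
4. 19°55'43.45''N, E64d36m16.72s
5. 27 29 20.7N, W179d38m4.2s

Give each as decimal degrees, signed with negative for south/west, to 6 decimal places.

1. 55.892950, -41.409646
2. 67.816463, -154.102425
3. 18.074158, 99.251211
4. 19.928736, 64.604644
5. 27.489083, -179.634500

Point 1:
  φ: degrees = first 2 digits = 55, minutes = 53.577; 55 + 53.577/60 = 55.8929500
  N → positive
  Longitude: split at 3 digits → 041° and 24.57874′; 41 + 24.57874/60 = 41.4096457
  hemisphere W, so the sign is −
Point 2:
  Lat: split at 2 digits → 67° and 48.9878′; 67 + 48.9878/60 = 67.8164633
  N → positive
  Lon: degrees = first 3 digits = 154, minutes = 6.1455; 154 + 6.1455/60 = 154.1024250
  hemisphere W, so the sign is −
Point 3:
  Lat: 18° + 4/60 + 26.97/3600 = 18 + 0.066667 + 0.007492 = 18.0741583
  N → positive
  λ: 99 + 15/60 + 4.36/3600 = 99.2512111
  E → positive
Point 4:
  φ: 19° + 55/60 + 43.45/3600 = 19 + 0.916667 + 0.012069 = 19.9287361
  N ⇒ keep positive
  λ: 64 + 36/60 + 16.72/3600 = 64.6046444
  E → positive
Point 5:
  Lat: 29′ + 20.7″ = 29.34500′; 27 + 29.34500/60 = 27.4890833
  N → positive
  Lon: 38′ + 4.2″ = 38.07000′; 179 + 38.07000/60 = 179.6345000
  hemisphere W, so the sign is −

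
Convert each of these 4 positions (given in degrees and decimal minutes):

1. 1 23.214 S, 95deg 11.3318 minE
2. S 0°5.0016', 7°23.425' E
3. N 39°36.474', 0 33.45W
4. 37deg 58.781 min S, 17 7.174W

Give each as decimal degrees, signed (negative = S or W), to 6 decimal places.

1. -1.386900, 95.188863
2. -0.083360, 7.390417
3. 39.607900, -0.557500
4. -37.979683, -17.119567

Point 1:
  φ: 1 + 23.214/60 = 1.3869000
  S → negative
  λ: 95 + 11.3318/60 = 95.1888633
  E → positive
Point 2:
  Lat: 0 + 5.0016/60 = 0.0833600
  S → negative
  Lon: 23.425′ = 0.390417°; total 7.3904167
  E ⇒ keep positive
Point 3:
  Lat: 39 + 36.474/60 = 39.6079000
  N → positive
  λ: 33.45′ = 0.557500°; total 0.5575000
  W → negative
Point 4:
  Latitude: 58.781′ = 0.979683°; total 37.9796833
  S → negative
  λ: 17 + 7.174/60 = 17.1195667
  hemisphere W, so the sign is −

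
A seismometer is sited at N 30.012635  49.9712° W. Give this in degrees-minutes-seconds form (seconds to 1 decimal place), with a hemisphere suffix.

30°00′45.5″ N, 49°58′16.3″ W

Latitude: whole degrees 30; 0.75810′ → 0′ and 45.486″
Longitude: whole degrees 49; 58.27200′ → 58′ and 16.320″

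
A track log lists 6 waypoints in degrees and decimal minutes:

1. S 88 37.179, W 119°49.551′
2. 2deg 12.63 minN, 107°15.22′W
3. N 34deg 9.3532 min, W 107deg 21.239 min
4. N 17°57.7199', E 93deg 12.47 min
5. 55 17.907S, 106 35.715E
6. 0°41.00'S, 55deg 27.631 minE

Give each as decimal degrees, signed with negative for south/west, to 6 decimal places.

1. -88.619650, -119.825850
2. 2.210500, -107.253667
3. 34.155887, -107.353983
4. 17.961998, 93.207833
5. -55.298450, 106.595250
6. -0.683333, 55.460517

Point 1:
  Latitude: 37.179′ = 0.619650°; total 88.6196500
  hemisphere S, so the sign is −
  Lon: 119 + 49.551/60 = 119.8258500
  hemisphere W, so the sign is −
Point 2:
  φ: 12.63′ = 0.210500°; total 2.2105000
  N ⇒ keep positive
  λ: 15.22′ = 0.253667°; total 107.2536667
  W → negative
Point 3:
  φ: 9.3532′ = 0.155887°; total 34.1558867
  N ⇒ keep positive
  Lon: 21.239′ = 0.353983°; total 107.3539833
  W ⇒ negate
Point 4:
  Latitude: 17 + 57.7199/60 = 17.9619983
  N ⇒ keep positive
  λ: 93 + 12.47/60 = 93.2078333
  E ⇒ keep positive
Point 5:
  φ: 55 + 17.907/60 = 55.2984500
  hemisphere S, so the sign is −
  Longitude: 35.715′ = 0.595250°; total 106.5952500
  E ⇒ keep positive
Point 6:
  Lat: 0 + 41/60 = 0.6833333
  S ⇒ negate
  Longitude: 55 + 27.631/60 = 55.4605167
  E ⇒ keep positive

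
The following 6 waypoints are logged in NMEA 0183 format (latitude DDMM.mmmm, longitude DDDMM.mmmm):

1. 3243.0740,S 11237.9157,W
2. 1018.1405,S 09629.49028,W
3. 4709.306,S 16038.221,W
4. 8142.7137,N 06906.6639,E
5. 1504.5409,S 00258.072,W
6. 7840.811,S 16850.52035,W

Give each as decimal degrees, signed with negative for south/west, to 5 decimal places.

Point 1:
  Latitude: degrees = first 2 digits = 32, minutes = 43.074; 32 + 43.074/60 = 32.717900
  S → negative
  λ: degrees = first 3 digits = 112, minutes = 37.9157; 112 + 37.9157/60 = 112.631928
  hemisphere W, so the sign is −
Point 2:
  Lat: degrees = first 2 digits = 10, minutes = 18.1405; 10 + 18.1405/60 = 10.302342
  hemisphere S, so the sign is −
  Lon: degrees = first 3 digits = 96, minutes = 29.49028; 96 + 29.49028/60 = 96.491505
  hemisphere W, so the sign is −
Point 3:
  Latitude: degrees = first 2 digits = 47, minutes = 9.306; 47 + 9.306/60 = 47.155100
  S → negative
  λ: degrees = first 3 digits = 160, minutes = 38.221; 160 + 38.221/60 = 160.637017
  W → negative
Point 4:
  φ: split at 2 digits → 81° and 42.7137′; 81 + 42.7137/60 = 81.711895
  N ⇒ keep positive
  Lon: split at 3 digits → 069° and 6.6639′; 69 + 6.6639/60 = 69.111065
  E → positive
Point 5:
  Latitude: degrees = first 2 digits = 15, minutes = 4.5409; 15 + 4.5409/60 = 15.075682
  S → negative
  Longitude: degrees = first 3 digits = 2, minutes = 58.072; 2 + 58.072/60 = 2.967867
  hemisphere W, so the sign is −
Point 6:
  Lat: split at 2 digits → 78° and 40.811′; 78 + 40.811/60 = 78.680183
  hemisphere S, so the sign is −
  Longitude: split at 3 digits → 168° and 50.52035′; 168 + 50.52035/60 = 168.842006
  W → negative

1. -32.71790, -112.63193
2. -10.30234, -96.49150
3. -47.15510, -160.63702
4. 81.71190, 69.11107
5. -15.07568, -2.96787
6. -78.68018, -168.84201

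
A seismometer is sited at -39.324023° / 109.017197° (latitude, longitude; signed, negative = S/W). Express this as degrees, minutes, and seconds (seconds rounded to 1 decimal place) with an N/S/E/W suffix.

39°19′26.5″ S, 109°01′1.9″ E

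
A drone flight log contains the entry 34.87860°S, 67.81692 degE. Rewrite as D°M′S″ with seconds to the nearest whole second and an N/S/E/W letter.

Lat: whole degrees 34; 52.71600′ → 52′ and 42.96″
Longitude: 0.816920° → 49.01520′; 0.01520 × 60 = 0.91″

34°52′43″ S, 67°49′1″ E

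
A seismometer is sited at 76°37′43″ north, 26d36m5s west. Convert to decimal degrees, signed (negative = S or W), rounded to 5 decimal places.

Latitude: 76 + 37/60 + 43/3600 = 76.628611
N ⇒ keep positive
λ: 26 + 36/60 + 5/3600 = 26.601389
hemisphere W, so the sign is −

76.62861, -26.60139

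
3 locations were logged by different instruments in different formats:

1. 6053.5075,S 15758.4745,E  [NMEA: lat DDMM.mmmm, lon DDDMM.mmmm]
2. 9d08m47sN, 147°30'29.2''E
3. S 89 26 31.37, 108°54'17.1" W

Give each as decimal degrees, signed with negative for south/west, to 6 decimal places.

Point 1:
  Lat: split at 2 digits → 60° and 53.5075′; 60 + 53.5075/60 = 60.8917917
  S ⇒ negate
  λ: split at 3 digits → 157° and 58.4745′; 157 + 58.4745/60 = 157.9745750
  E → positive
Point 2:
  Lat: 9° + 8/60 + 47/3600 = 9 + 0.133333 + 0.013056 = 9.1463889
  N → positive
  λ: 30′ + 29.2″ = 30.48667′; 147 + 30.48667/60 = 147.5081111
  E ⇒ keep positive
Point 3:
  φ: 26′ + 31.37″ = 26.52283′; 89 + 26.52283/60 = 89.4420472
  S ⇒ negate
  Lon: 108° + 54/60 + 17.1/3600 = 108 + 0.900000 + 0.004750 = 108.9047500
  W ⇒ negate

1. -60.891792, 157.974575
2. 9.146389, 147.508111
3. -89.442047, -108.904750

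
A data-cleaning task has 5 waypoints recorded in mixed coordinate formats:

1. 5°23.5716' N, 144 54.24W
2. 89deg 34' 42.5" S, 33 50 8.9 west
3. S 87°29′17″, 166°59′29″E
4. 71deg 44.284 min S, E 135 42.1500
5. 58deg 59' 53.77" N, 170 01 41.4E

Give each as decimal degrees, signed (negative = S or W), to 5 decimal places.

1. 5.39286, -144.90400
2. -89.57847, -33.83581
3. -87.48806, 166.99139
4. -71.73807, 135.70250
5. 58.99827, 170.02817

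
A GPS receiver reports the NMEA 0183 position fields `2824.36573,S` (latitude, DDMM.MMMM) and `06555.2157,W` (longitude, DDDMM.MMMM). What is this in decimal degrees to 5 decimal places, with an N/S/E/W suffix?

28.40610° S, 65.92026° W

Lat: split at 2 digits → 28° and 24.36573′; 28 + 24.36573/60 = 28.406096
λ: degrees = first 3 digits = 65, minutes = 55.2157; 65 + 55.2157/60 = 65.920262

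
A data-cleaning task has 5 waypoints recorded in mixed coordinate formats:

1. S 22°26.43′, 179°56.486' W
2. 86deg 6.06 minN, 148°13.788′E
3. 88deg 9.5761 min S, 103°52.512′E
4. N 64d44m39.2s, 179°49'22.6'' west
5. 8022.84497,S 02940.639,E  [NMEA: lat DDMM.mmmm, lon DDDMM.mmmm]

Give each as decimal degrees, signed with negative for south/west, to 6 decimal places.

Point 1:
  Latitude: 22 + 26.43/60 = 22.4405000
  S → negative
  λ: 179 + 56.486/60 = 179.9414333
  W ⇒ negate
Point 2:
  Latitude: 86 + 6.06/60 = 86.1010000
  N ⇒ keep positive
  λ: 148 + 13.788/60 = 148.2298000
  E ⇒ keep positive
Point 3:
  φ: 9.5761′ = 0.159602°; total 88.1596017
  hemisphere S, so the sign is −
  Longitude: 103 + 52.512/60 = 103.8752000
  E ⇒ keep positive
Point 4:
  Latitude: 64° + 44/60 + 39.2/3600 = 64 + 0.733333 + 0.010889 = 64.7442222
  N → positive
  Longitude: 179 + 49/60 + 22.6/3600 = 179.8229444
  hemisphere W, so the sign is −
Point 5:
  φ: split at 2 digits → 80° and 22.84497′; 80 + 22.84497/60 = 80.3807495
  hemisphere S, so the sign is −
  λ: split at 3 digits → 029° and 40.639′; 29 + 40.639/60 = 29.6773167
  E → positive

1. -22.440500, -179.941433
2. 86.101000, 148.229800
3. -88.159602, 103.875200
4. 64.744222, -179.822944
5. -80.380750, 29.677317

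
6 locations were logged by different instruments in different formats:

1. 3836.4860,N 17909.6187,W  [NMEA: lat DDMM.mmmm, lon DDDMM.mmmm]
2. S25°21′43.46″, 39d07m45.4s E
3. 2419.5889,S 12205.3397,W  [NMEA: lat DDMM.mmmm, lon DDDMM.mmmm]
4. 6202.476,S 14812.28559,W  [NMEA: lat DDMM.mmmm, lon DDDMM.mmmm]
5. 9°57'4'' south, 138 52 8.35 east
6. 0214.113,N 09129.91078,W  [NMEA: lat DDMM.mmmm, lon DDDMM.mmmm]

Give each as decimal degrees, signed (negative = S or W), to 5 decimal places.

1. 38.60810, -179.16031
2. -25.36207, 39.12928
3. -24.32648, -122.08900
4. -62.04127, -148.20476
5. -9.95111, 138.86899
6. 2.23522, -91.49851

Point 1:
  Lat: degrees = first 2 digits = 38, minutes = 36.486; 38 + 36.486/60 = 38.608100
  N → positive
  Lon: split at 3 digits → 179° and 9.6187′; 179 + 9.6187/60 = 179.160312
  W ⇒ negate
Point 2:
  φ: 25 + 21/60 + 43.46/3600 = 25.362072
  hemisphere S, so the sign is −
  Lon: 39° + 7/60 + 45.4/3600 = 39 + 0.116667 + 0.012611 = 39.129278
  E ⇒ keep positive
Point 3:
  φ: split at 2 digits → 24° and 19.5889′; 24 + 19.5889/60 = 24.326482
  hemisphere S, so the sign is −
  Lon: degrees = first 3 digits = 122, minutes = 5.3397; 122 + 5.3397/60 = 122.088995
  hemisphere W, so the sign is −
Point 4:
  φ: degrees = first 2 digits = 62, minutes = 2.476; 62 + 2.476/60 = 62.041267
  hemisphere S, so the sign is −
  Longitude: split at 3 digits → 148° and 12.28559′; 148 + 12.28559/60 = 148.204760
  W ⇒ negate
Point 5:
  φ: 57′ + 4″ = 57.06667′; 9 + 57.06667/60 = 9.951111
  S → negative
  Longitude: 138 + 52/60 + 8.35/3600 = 138.868986
  E ⇒ keep positive
Point 6:
  Lat: degrees = first 2 digits = 2, minutes = 14.113; 2 + 14.113/60 = 2.235217
  N → positive
  Longitude: degrees = first 3 digits = 91, minutes = 29.91078; 91 + 29.91078/60 = 91.498513
  W → negative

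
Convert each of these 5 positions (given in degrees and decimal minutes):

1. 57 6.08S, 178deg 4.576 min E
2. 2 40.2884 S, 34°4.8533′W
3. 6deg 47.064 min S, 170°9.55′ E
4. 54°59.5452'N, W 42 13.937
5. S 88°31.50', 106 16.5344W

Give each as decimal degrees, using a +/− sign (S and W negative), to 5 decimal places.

1. -57.10133, 178.07627
2. -2.67147, -34.08089
3. -6.78440, 170.15917
4. 54.99242, -42.23228
5. -88.52500, -106.27557

Point 1:
  φ: 6.08′ = 0.101333°; total 57.101333
  S ⇒ negate
  λ: 4.576′ = 0.076267°; total 178.076267
  E → positive
Point 2:
  φ: 40.2884′ = 0.671473°; total 2.671473
  S ⇒ negate
  Lon: 34 + 4.8533/60 = 34.080888
  W → negative
Point 3:
  φ: 47.064′ = 0.784400°; total 6.784400
  S → negative
  λ: 170 + 9.55/60 = 170.159167
  E → positive
Point 4:
  Lat: 59.5452′ = 0.992420°; total 54.992420
  N → positive
  λ: 42 + 13.937/60 = 42.232283
  W ⇒ negate
Point 5:
  Latitude: 31.5′ = 0.525000°; total 88.525000
  hemisphere S, so the sign is −
  Lon: 16.5344′ = 0.275573°; total 106.275573
  W → negative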